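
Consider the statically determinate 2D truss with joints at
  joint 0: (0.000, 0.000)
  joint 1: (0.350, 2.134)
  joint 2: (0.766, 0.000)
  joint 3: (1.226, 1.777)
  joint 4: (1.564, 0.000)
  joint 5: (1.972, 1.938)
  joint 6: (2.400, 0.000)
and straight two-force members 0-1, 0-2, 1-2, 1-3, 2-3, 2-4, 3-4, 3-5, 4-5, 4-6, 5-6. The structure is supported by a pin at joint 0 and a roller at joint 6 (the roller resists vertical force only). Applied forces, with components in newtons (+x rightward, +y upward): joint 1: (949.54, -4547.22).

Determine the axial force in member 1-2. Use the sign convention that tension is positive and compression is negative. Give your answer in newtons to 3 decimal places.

-1015.204

N=7 nodes, M=11 members, R=3 reactions → 2N=14, M+R=14
member 0 (0-1): L=2.1625, (cx,cy)=(0.1618,0.9868)
member 1 (0-2): L=0.7660, (cx,cy)=(1.0000,0.0000)
member 2 (1-2): L=2.1742, (cx,cy)=(0.1913,-0.9815)
member 3 (1-3): L=0.9460, (cx,cy)=(0.9261,-0.3774)
member 4 (2-3): L=1.8356, (cx,cy)=(0.2506,0.9681)
member 5 (2-4): L=0.7980, (cx,cy)=(1.0000,0.0000)
member 6 (3-4): L=1.8089, (cx,cy)=(0.1869,-0.9824)
member 7 (3-5): L=0.7632, (cx,cy)=(0.9775,0.2110)
member 8 (4-5): L=1.9805, (cx,cy)=(0.2060,0.9785)
member 9 (4-6): L=0.8360, (cx,cy)=(1.0000,0.0000)
member 10 (5-6): L=1.9847, (cx,cy)=(0.2156,-0.9765)
solve A·x = −loads:
  F[0-1] = -3080.3978 N (compression)
  F[0-2] = +1448.0988 N (tension)
  F[1-2] = -1015.2045 N (compression)
  F[1-3] = -1353.9770 N (compression)
  F[2-3] = +1029.2926 N (tension)
  F[2-4] = +995.9085 N (tension)
  F[3-4] = -1684.1169 N (compression)
  F[3-5] = -696.9017 N (compression)
  F[4-5] = +1690.7207 N (tension)
  F[4-6] = +332.9115 N (tension)
  F[5-6] = -1543.7591 N (compression)
  Rx@0 = -949.5400 N
  Ry@0 = +3039.7844 N
  Ry@6 = +1507.4356 N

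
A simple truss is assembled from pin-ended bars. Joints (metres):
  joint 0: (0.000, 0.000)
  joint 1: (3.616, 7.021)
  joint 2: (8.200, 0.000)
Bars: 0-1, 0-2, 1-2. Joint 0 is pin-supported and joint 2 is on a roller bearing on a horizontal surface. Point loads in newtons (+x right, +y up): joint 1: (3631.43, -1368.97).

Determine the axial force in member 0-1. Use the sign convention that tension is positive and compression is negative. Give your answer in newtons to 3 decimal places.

N=3 nodes, M=3 members, R=3 reactions → 2N=6, M+R=6
member 0 (0-1): L=7.8975, (cx,cy)=(0.4579,0.8890)
member 1 (0-2): L=8.2000, (cx,cy)=(1.0000,0.0000)
member 2 (1-2): L=8.3850, (cx,cy)=(0.5467,-0.8373)
solve A·x = −loads:
  F[0-1] = +2636.6268 N (tension)
  F[0-2] = +2424.2012 N (tension)
  F[1-2] = -4434.2980 N (compression)
  Rx@0 = -3631.4300 N
  Ry@0 = -2344.0136 N
  Ry@2 = +3712.9836 N

2636.627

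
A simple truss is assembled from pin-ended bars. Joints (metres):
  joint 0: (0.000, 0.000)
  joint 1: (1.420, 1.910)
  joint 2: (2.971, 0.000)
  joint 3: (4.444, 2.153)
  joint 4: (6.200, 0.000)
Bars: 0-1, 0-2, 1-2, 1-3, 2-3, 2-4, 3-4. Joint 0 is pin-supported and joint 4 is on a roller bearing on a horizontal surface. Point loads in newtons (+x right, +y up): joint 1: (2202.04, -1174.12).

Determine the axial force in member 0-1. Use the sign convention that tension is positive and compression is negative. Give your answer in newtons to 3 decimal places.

N=5 nodes, M=7 members, R=3 reactions → 2N=10, M+R=10
member 0 (0-1): L=2.3800, (cx,cy)=(0.5966,0.8025)
member 1 (0-2): L=2.9710, (cx,cy)=(1.0000,0.0000)
member 2 (1-2): L=2.4604, (cx,cy)=(0.6304,-0.7763)
member 3 (1-3): L=3.0337, (cx,cy)=(0.9968,0.0801)
member 4 (2-3): L=2.6087, (cx,cy)=(0.5647,0.8253)
member 5 (2-4): L=3.2290, (cx,cy)=(1.0000,0.0000)
member 6 (3-4): L=2.7783, (cx,cy)=(0.6320,-0.7749)
solve A·x = −loads:
  F[0-1] = -282.6596 N (compression)
  F[0-2] = +2370.6841 N (tension)
  F[1-2] = -1375.8899 N (compression)
  F[1-3] = -1508.1988 N (compression)
  F[2-3] = +1294.1393 N (tension)
  F[2-4] = +772.6088 N (tension)
  F[3-4] = -1222.4022 N (compression)
  Rx@0 = -2202.0400 N
  Ry@0 = +226.8383 N
  Ry@4 = +947.2817 N

-282.660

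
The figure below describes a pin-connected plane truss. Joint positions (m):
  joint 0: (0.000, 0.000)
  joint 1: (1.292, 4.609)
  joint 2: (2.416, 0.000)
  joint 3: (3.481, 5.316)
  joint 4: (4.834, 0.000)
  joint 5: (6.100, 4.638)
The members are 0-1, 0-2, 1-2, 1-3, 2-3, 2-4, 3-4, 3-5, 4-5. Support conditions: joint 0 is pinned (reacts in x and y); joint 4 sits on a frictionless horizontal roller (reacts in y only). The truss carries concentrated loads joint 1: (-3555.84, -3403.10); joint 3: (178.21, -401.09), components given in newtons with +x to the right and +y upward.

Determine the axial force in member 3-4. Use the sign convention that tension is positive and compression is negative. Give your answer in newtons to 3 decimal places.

N=6 nodes, M=9 members, R=3 reactions → 2N=12, M+R=12
member 0 (0-1): L=4.7867, (cx,cy)=(0.2699,0.9629)
member 1 (0-2): L=2.4160, (cx,cy)=(1.0000,0.0000)
member 2 (1-2): L=4.7441, (cx,cy)=(0.2369,-0.9715)
member 3 (1-3): L=2.3003, (cx,cy)=(0.9516,0.3073)
member 4 (2-3): L=5.4216, (cx,cy)=(0.1964,0.9805)
member 5 (2-4): L=2.4180, (cx,cy)=(1.0000,0.0000)
member 6 (3-4): L=5.4855, (cx,cy)=(0.2467,-0.9691)
member 7 (3-5): L=2.7053, (cx,cy)=(0.9681,-0.2506)
member 8 (4-5): L=4.8077, (cx,cy)=(0.2633,0.9647)
solve A·x = −loads:
  F[0-1] = -6023.7354 N (compression)
  F[0-2] = -1751.7236 N (compression)
  F[1-2] = +2881.9086 N (tension)
  F[1-3] = +1310.5656 N (tension)
  F[2-3] = -2855.4874 N (compression)
  F[2-4] = -508.0028 N (compression)
  F[3-4] = +2059.5994 N (tension)
  F[3-5] = -0.0000 N (tension)
  F[4-5] = +0.0000 N (tension)
  Rx@0 = +3377.6300 N
  Ry@0 = +5800.1566 N
  Ry@4 = -1995.9666 N

2059.599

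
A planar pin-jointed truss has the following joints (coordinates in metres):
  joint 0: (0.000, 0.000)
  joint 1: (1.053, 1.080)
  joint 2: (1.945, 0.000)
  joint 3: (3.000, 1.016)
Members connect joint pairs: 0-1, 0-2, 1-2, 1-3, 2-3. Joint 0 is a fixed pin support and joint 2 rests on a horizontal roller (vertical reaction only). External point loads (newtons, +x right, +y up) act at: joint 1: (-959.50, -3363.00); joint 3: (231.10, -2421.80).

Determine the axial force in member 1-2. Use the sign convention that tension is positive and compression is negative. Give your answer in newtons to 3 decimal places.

N=4 nodes, M=5 members, R=3 reactions → 2N=8, M+R=8
member 0 (0-1): L=1.5084, (cx,cy)=(0.6981,0.7160)
member 1 (0-2): L=1.9450, (cx,cy)=(1.0000,0.0000)
member 2 (1-2): L=1.4007, (cx,cy)=(0.6368,-0.7710)
member 3 (1-3): L=1.9481, (cx,cy)=(0.9995,-0.0329)
member 4 (2-3): L=1.4647, (cx,cy)=(0.7203,0.6937)
solve A·x = −loads:
  F[0-1] = -894.9025 N (compression)
  F[0-2] = -103.6684 N (compression)
  F[1-2] = -3643.9005 N (compression)
  F[1-3] = +2656.6662 N (tension)
  F[2-3] = -3365.4715 N (compression)
  Rx@0 = +728.4000 N
  Ry@0 = +640.7503 N
  Ry@2 = +5144.0497 N

-3643.900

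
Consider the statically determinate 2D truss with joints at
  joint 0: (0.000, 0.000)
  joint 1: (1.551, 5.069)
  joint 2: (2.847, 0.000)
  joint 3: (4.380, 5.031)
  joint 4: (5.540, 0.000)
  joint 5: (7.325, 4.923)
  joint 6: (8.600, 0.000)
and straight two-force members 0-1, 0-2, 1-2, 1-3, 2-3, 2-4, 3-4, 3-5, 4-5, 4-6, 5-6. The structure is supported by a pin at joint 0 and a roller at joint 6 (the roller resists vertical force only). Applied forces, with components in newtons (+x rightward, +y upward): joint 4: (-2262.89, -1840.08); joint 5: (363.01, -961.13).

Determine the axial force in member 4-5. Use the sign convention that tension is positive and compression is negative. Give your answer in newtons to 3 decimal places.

N=7 nodes, M=11 members, R=3 reactions → 2N=14, M+R=14
member 0 (0-1): L=5.3010, (cx,cy)=(0.2926,0.9562)
member 1 (0-2): L=2.8470, (cx,cy)=(1.0000,0.0000)
member 2 (1-2): L=5.2321, (cx,cy)=(0.2477,-0.9688)
member 3 (1-3): L=2.8293, (cx,cy)=(0.9999,-0.0134)
member 4 (2-3): L=5.2594, (cx,cy)=(0.2915,0.9566)
member 5 (2-4): L=2.6930, (cx,cy)=(1.0000,0.0000)
member 6 (3-4): L=5.1630, (cx,cy)=(0.2247,-0.9744)
member 7 (3-5): L=2.9470, (cx,cy)=(0.9993,-0.0366)
member 8 (4-5): L=5.2366, (cx,cy)=(0.3409,0.9401)
member 9 (4-6): L=3.0600, (cx,cy)=(1.0000,0.0000)
member 10 (5-6): L=5.0854, (cx,cy)=(0.2507,-0.9681)
solve A·x = −loads:
  F[0-1] = -616.3912 N (compression)
  F[0-2] = -1719.5316 N (compression)
  F[1-2] = +612.9823 N (tension)
  F[1-3] = -332.2165 N (compression)
  F[2-3] = -620.8377 N (compression)
  F[2-4] = -1386.7321 N (compression)
  F[3-4] = +629.5168 N (tension)
  F[3-5] = -655.0250 N (compression)
  F[4-5] = +1304.8012 N (tension)
  F[4-6] = +572.8287 N (tension)
  F[5-6] = -2284.7670 N (compression)
  Rx@0 = +1899.8800 N
  Ry@0 = +589.4171 N
  Ry@6 = +2211.7929 N

1304.801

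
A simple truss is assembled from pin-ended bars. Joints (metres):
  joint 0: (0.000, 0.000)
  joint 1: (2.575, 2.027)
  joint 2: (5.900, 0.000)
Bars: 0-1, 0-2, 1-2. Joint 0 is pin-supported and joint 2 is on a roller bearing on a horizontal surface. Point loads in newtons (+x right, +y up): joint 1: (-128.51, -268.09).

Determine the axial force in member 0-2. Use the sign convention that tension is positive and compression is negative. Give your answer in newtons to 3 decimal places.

119.507

N=3 nodes, M=3 members, R=3 reactions → 2N=6, M+R=6
member 0 (0-1): L=3.2771, (cx,cy)=(0.7858,0.6185)
member 1 (0-2): L=5.9000, (cx,cy)=(1.0000,0.0000)
member 2 (1-2): L=3.8941, (cx,cy)=(0.8538,-0.5205)
solve A·x = −loads:
  F[0-1] = -315.6414 N (compression)
  F[0-2] = +119.5074 N (tension)
  F[1-2] = -139.9636 N (compression)
  Rx@0 = +128.5100 N
  Ry@0 = +195.2354 N
  Ry@2 = +72.8546 N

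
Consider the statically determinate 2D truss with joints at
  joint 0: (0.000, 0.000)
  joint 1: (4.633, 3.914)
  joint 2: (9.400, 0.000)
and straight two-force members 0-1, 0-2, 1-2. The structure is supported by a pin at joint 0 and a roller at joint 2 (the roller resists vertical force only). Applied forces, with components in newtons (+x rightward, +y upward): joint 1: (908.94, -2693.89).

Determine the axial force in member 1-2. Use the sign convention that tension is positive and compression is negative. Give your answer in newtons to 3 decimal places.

N=3 nodes, M=3 members, R=3 reactions → 2N=6, M+R=6
member 0 (0-1): L=6.0650, (cx,cy)=(0.7639,0.6453)
member 1 (0-2): L=9.4000, (cx,cy)=(1.0000,0.0000)
member 2 (1-2): L=6.1680, (cx,cy)=(0.7729,-0.6346)
solve A·x = −loads:
  F[0-1] = -1530.4705 N (compression)
  F[0-2] = +2078.0552 N (tension)
  F[1-2] = -2688.7672 N (compression)
  Rx@0 = -908.9400 N
  Ry@0 = +987.6790 N
  Ry@2 = +1706.2110 N

-2688.767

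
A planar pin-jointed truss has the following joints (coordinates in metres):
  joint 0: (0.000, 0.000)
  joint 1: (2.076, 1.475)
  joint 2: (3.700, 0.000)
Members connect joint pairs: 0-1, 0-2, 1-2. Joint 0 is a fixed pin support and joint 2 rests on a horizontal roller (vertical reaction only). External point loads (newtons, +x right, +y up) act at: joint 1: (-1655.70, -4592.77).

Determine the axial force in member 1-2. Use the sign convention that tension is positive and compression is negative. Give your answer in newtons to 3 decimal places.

-2851.080

N=3 nodes, M=3 members, R=3 reactions → 2N=6, M+R=6
member 0 (0-1): L=2.5466, (cx,cy)=(0.8152,0.5792)
member 1 (0-2): L=3.7000, (cx,cy)=(1.0000,0.0000)
member 2 (1-2): L=2.1939, (cx,cy)=(0.7402,-0.6723)
solve A·x = −loads:
  F[0-1] = -4620.0392 N (compression)
  F[0-2] = +2110.5105 N (tension)
  F[1-2] = -2851.0805 N (compression)
  Rx@0 = +1655.7000 N
  Ry@0 = +2675.8962 N
  Ry@2 = +1916.8738 N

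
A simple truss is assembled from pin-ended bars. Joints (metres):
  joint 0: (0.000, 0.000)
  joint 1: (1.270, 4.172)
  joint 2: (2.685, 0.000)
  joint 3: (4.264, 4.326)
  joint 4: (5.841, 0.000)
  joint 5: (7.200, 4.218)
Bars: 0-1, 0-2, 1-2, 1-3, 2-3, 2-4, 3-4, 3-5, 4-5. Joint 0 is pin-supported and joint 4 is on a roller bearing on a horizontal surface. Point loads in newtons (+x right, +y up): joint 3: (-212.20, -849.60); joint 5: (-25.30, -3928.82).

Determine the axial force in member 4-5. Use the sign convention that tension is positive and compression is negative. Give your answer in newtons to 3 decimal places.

-4080.324

N=6 nodes, M=9 members, R=3 reactions → 2N=12, M+R=12
member 0 (0-1): L=4.3610, (cx,cy)=(0.2912,0.9567)
member 1 (0-2): L=2.6850, (cx,cy)=(1.0000,0.0000)
member 2 (1-2): L=4.4054, (cx,cy)=(0.3212,-0.9470)
member 3 (1-3): L=2.9980, (cx,cy)=(0.9987,0.0514)
member 4 (2-3): L=4.6052, (cx,cy)=(0.3429,0.9394)
member 5 (2-4): L=3.1560, (cx,cy)=(1.0000,0.0000)
member 6 (3-4): L=4.6045, (cx,cy)=(0.3425,-0.9395)
member 7 (3-5): L=2.9380, (cx,cy)=(0.9993,-0.0368)
member 8 (4-5): L=4.4315, (cx,cy)=(0.3067,0.9518)
solve A·x = −loads:
  F[0-1] = +532.3627 N (tension)
  F[0-2] = -392.5327 N (compression)
  F[1-2] = -520.2869 N (compression)
  F[1-3] = +322.5719 N (tension)
  F[2-3] = +524.5143 N (tension)
  F[2-4] = -739.4895 N (compression)
  F[3-4] = -1494.3651 N (compression)
  F[3-5] = +1226.8279 N (tension)
  F[4-5] = -4080.3241 N (compression)
  Rx@0 = +237.5000 N
  Ry@0 = -509.2886 N
  Ry@4 = +5287.7086 N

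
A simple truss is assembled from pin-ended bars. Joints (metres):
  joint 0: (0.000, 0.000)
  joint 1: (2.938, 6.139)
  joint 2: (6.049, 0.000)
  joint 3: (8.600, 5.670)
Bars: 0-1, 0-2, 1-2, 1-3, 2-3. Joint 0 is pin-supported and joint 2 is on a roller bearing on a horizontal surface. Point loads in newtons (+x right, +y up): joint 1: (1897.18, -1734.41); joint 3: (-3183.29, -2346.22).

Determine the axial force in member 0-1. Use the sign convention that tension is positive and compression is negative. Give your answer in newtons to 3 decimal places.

N=4 nodes, M=5 members, R=3 reactions → 2N=8, M+R=8
member 0 (0-1): L=6.8058, (cx,cy)=(0.4317,0.9020)
member 1 (0-2): L=6.0490, (cx,cy)=(1.0000,0.0000)
member 2 (1-2): L=6.8823, (cx,cy)=(0.4520,-0.8920)
member 3 (1-3): L=5.6814, (cx,cy)=(0.9966,-0.0826)
member 4 (2-3): L=6.2174, (cx,cy)=(0.4103,0.9120)
solve A·x = −loads:
  F[0-1] = -1065.3691 N (compression)
  F[0-2] = -826.2014 N (compression)
  F[1-2] = -676.5813 N (compression)
  F[1-3] = -2058.2779 N (compression)
  F[2-3] = -2759.0623 N (compression)
  Rx@0 = +1286.1100 N
  Ry@0 = +960.9867 N
  Ry@2 = +3119.6433 N

-1065.369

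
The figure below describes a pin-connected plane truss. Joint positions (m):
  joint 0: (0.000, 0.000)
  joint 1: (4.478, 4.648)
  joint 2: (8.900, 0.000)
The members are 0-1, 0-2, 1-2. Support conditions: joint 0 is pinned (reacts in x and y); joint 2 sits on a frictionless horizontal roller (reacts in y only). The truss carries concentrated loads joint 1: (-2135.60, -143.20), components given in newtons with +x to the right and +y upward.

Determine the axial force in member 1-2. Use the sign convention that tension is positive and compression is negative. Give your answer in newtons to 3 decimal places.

1439.971

N=3 nodes, M=3 members, R=3 reactions → 2N=6, M+R=6
member 0 (0-1): L=6.4542, (cx,cy)=(0.6938,0.7202)
member 1 (0-2): L=8.9000, (cx,cy)=(1.0000,0.0000)
member 2 (1-2): L=6.4154, (cx,cy)=(0.6893,-0.7245)
solve A·x = −loads:
  F[0-1] = -1647.5098 N (compression)
  F[0-2] = -992.5341 N (compression)
  F[1-2] = +1439.9710 N (tension)
  Rx@0 = +2135.6000 N
  Ry@0 = +1186.4606 N
  Ry@2 = -1043.2606 N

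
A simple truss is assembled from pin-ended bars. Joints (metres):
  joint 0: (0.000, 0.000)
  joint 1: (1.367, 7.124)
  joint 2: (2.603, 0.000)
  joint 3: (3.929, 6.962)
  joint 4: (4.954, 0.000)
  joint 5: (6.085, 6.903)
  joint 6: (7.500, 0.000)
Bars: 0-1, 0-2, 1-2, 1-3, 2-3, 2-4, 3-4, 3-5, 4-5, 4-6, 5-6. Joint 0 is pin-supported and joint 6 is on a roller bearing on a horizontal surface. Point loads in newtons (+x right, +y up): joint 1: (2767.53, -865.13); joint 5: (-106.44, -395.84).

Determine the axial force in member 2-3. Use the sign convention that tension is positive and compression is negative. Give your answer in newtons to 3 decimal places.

N=7 nodes, M=11 members, R=3 reactions → 2N=14, M+R=14
member 0 (0-1): L=7.2540, (cx,cy)=(0.1884,0.9821)
member 1 (0-2): L=2.6030, (cx,cy)=(1.0000,0.0000)
member 2 (1-2): L=7.2304, (cx,cy)=(0.1709,-0.9853)
member 3 (1-3): L=2.5671, (cx,cy)=(0.9980,-0.0631)
member 4 (2-3): L=7.0872, (cx,cy)=(0.1871,0.9823)
member 5 (2-4): L=2.3510, (cx,cy)=(1.0000,0.0000)
member 6 (3-4): L=7.0370, (cx,cy)=(0.1457,-0.9893)
member 7 (3-5): L=2.1568, (cx,cy)=(0.9996,-0.0274)
member 8 (4-5): L=6.9950, (cx,cy)=(0.1617,0.9868)
member 9 (4-6): L=2.5460, (cx,cy)=(1.0000,0.0000)
member 10 (5-6): L=7.0465, (cx,cy)=(0.2008,-0.9796)
solve A·x = −loads:
  F[0-1] = +1780.5924 N (tension)
  F[0-2] = +2325.5399 N (tension)
  F[1-2] = -2524.4873 N (compression)
  F[1-3] = -2004.4284 N (compression)
  F[2-3] = +2532.0418 N (tension)
  F[2-4] = +1420.2505 N (tension)
  F[3-4] = -2610.2841 N (compression)
  F[3-5] = -1146.9119 N (compression)
  F[4-5] = +2616.8778 N (tension)
  F[4-6] = +616.9301 N (tension)
  F[5-6] = -3072.2393 N (compression)
  Rx@0 = -2661.0900 N
  Ry@0 = -1748.6897 N
  Ry@6 = +3009.6597 N

2532.042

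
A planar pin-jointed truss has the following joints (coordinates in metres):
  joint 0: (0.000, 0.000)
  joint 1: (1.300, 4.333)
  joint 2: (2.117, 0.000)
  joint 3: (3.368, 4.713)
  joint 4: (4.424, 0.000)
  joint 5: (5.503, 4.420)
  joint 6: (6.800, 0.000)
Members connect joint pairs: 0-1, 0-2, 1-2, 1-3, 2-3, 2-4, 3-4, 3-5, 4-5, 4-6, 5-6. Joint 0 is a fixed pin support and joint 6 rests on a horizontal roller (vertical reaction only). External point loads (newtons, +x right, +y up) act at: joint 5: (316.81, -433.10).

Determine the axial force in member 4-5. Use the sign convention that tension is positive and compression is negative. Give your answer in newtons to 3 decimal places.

143.812

N=7 nodes, M=11 members, R=3 reactions → 2N=14, M+R=14
member 0 (0-1): L=4.5238, (cx,cy)=(0.2874,0.9578)
member 1 (0-2): L=2.1170, (cx,cy)=(1.0000,0.0000)
member 2 (1-2): L=4.4094, (cx,cy)=(0.1853,-0.9827)
member 3 (1-3): L=2.1026, (cx,cy)=(0.9835,0.1807)
member 4 (2-3): L=4.8762, (cx,cy)=(0.2566,0.9665)
member 5 (2-4): L=2.3070, (cx,cy)=(1.0000,0.0000)
member 6 (3-4): L=4.8299, (cx,cy)=(0.2186,-0.9758)
member 7 (3-5): L=2.1550, (cx,cy)=(0.9907,-0.1360)
member 8 (4-5): L=4.5498, (cx,cy)=(0.2372,0.9715)
member 9 (4-6): L=2.3760, (cx,cy)=(1.0000,0.0000)
member 10 (5-6): L=4.6064, (cx,cy)=(0.2816,-0.9595)
solve A·x = −loads:
  F[0-1] = +128.7497 N (tension)
  F[0-2] = +279.8114 N (tension)
  F[1-2] = -114.6030 N (compression)
  F[1-3] = +59.2081 N (tension)
  F[2-3] = +116.5184 N (tension)
  F[2-4] = +228.6839 N (tension)
  F[3-4] = -143.1731 N (compression)
  F[3-5] = +120.5489 N (tension)
  F[4-5] = +143.8118 N (tension)
  F[4-6] = +163.2750 N (tension)
  F[5-6] = -579.8801 N (compression)
  Rx@0 = -316.8100 N
  Ry@0 = -123.3190 N
  Ry@6 = +556.4190 N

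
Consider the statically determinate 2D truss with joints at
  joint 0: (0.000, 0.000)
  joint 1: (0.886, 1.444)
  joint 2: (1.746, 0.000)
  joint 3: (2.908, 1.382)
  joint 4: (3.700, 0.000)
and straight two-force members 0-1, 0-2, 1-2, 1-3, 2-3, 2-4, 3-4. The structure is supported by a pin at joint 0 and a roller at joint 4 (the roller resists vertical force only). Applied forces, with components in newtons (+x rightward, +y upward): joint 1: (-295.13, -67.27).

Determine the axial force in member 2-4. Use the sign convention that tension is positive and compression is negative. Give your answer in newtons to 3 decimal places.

N=5 nodes, M=7 members, R=3 reactions → 2N=10, M+R=10
member 0 (0-1): L=1.6941, (cx,cy)=(0.5230,0.8523)
member 1 (0-2): L=1.7460, (cx,cy)=(1.0000,0.0000)
member 2 (1-2): L=1.6807, (cx,cy)=(0.5117,-0.8592)
member 3 (1-3): L=2.0230, (cx,cy)=(0.9995,-0.0306)
member 4 (2-3): L=1.8056, (cx,cy)=(0.6436,0.7654)
member 5 (2-4): L=1.9540, (cx,cy)=(1.0000,0.0000)
member 6 (3-4): L=1.5929, (cx,cy)=(0.4972,-0.8676)
solve A·x = −loads:
  F[0-1] = -195.1577 N (compression)
  F[0-2] = -193.0670 N (compression)
  F[1-2] = +110.4380 N (tension)
  F[1-3] = +136.6208 N (tension)
  F[2-3] = -123.9678 N (compression)
  F[2-4] = -56.7764 N (compression)
  F[3-4] = +114.1877 N (tension)
  Rx@0 = +295.1300 N
  Ry@0 = +166.3420 N
  Ry@4 = -99.0720 N

-56.776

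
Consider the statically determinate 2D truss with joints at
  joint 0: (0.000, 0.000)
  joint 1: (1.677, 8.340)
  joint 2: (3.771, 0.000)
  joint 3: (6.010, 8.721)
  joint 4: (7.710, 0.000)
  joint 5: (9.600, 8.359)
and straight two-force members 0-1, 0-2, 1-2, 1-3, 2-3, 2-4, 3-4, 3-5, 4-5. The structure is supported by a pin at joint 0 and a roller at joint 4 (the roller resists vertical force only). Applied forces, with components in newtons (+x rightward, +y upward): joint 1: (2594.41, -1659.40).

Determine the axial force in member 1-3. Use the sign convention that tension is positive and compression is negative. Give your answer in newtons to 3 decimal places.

-1469.276

N=6 nodes, M=9 members, R=3 reactions → 2N=12, M+R=12
member 0 (0-1): L=8.5069, (cx,cy)=(0.1971,0.9804)
member 1 (0-2): L=3.7710, (cx,cy)=(1.0000,0.0000)
member 2 (1-2): L=8.5989, (cx,cy)=(0.2435,-0.9699)
member 3 (1-3): L=4.3497, (cx,cy)=(0.9962,0.0876)
member 4 (2-3): L=9.0038, (cx,cy)=(0.2487,0.9686)
member 5 (2-4): L=3.9390, (cx,cy)=(1.0000,0.0000)
member 6 (3-4): L=8.8851, (cx,cy)=(0.1913,-0.9815)
member 7 (3-5): L=3.6082, (cx,cy)=(0.9950,-0.1003)
member 8 (4-5): L=8.5700, (cx,cy)=(0.2205,0.9754)
solve A·x = −loads:
  F[0-1] = +1538.1233 N (tension)
  F[0-2] = +2291.1947 N (tension)
  F[1-2] = -3398.3415 N (compression)
  F[1-3] = -1469.2758 N (compression)
  F[2-3] = +3402.9305 N (tension)
  F[2-4] = +617.4153 N (tension)
  F[3-4] = -3226.9561 N (compression)
  F[3-5] = -0.0000 N (compression)
  F[4-5] = +0.0000 N (tension)
  Rx@0 = -2594.4100 N
  Ry@0 = -1507.9402 N
  Ry@4 = +3167.3402 N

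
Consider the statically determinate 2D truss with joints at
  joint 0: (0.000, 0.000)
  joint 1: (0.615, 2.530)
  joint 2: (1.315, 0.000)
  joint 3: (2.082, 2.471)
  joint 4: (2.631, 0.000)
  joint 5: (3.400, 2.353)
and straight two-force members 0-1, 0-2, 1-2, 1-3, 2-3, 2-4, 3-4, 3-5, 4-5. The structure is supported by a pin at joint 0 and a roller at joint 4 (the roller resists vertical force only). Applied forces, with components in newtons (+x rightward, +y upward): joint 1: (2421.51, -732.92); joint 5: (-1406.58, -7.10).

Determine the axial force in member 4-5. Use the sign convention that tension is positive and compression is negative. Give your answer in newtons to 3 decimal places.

N=6 nodes, M=9 members, R=3 reactions → 2N=12, M+R=12
member 0 (0-1): L=2.6037, (cx,cy)=(0.2362,0.9717)
member 1 (0-2): L=1.3150, (cx,cy)=(1.0000,0.0000)
member 2 (1-2): L=2.6251, (cx,cy)=(0.2667,-0.9638)
member 3 (1-3): L=1.4682, (cx,cy)=(0.9992,-0.0402)
member 4 (2-3): L=2.5873, (cx,cy)=(0.2964,0.9550)
member 5 (2-4): L=1.3160, (cx,cy)=(1.0000,0.0000)
member 6 (3-4): L=2.5313, (cx,cy)=(0.2169,-0.9762)
member 7 (3-5): L=1.3233, (cx,cy)=(0.9960,-0.0892)
member 8 (4-5): L=2.4755, (cx,cy)=(0.3106,0.9505)
solve A·x = −loads:
  F[0-1] = +525.9549 N (tension)
  F[0-2] = +890.6971 N (tension)
  F[1-2] = -1208.3112 N (compression)
  F[1-3] = -1976.6639 N (compression)
  F[2-3] = +1219.3705 N (tension)
  F[2-4] = +207.0074 N (tension)
  F[3-4] = -1149.1985 N (compression)
  F[3-5] = -1369.7964 N (compression)
  F[4-5] = -135.9761 N (compression)
  Rx@0 = -1014.9300 N
  Ry@0 = -511.0721 N
  Ry@4 = +1251.0921 N

-135.976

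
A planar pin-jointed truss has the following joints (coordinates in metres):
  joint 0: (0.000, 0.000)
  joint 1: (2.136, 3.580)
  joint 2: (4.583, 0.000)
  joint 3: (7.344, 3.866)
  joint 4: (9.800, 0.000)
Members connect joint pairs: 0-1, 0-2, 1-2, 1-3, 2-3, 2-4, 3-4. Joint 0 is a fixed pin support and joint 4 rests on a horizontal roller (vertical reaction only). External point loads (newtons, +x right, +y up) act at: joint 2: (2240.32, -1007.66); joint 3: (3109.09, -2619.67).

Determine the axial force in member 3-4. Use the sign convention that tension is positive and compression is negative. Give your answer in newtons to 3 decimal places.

N=5 nodes, M=7 members, R=3 reactions → 2N=10, M+R=10
member 0 (0-1): L=4.1688, (cx,cy)=(0.5124,0.8588)
member 1 (0-2): L=4.5830, (cx,cy)=(1.0000,0.0000)
member 2 (1-2): L=4.3364, (cx,cy)=(0.5643,-0.8256)
member 3 (1-3): L=5.2158, (cx,cy)=(0.9985,0.0548)
member 4 (2-3): L=4.7507, (cx,cy)=(0.5812,0.8138)
member 5 (2-4): L=5.2170, (cx,cy)=(1.0000,0.0000)
member 6 (3-4): L=4.5802, (cx,cy)=(0.5362,-0.8441)
solve A·x = −loads:
  F[0-1] = +39.0775 N (tension)
  F[0-2] = +5329.3876 N (tension)
  F[1-2] = -37.8941 N (compression)
  F[1-3] = +41.4683 N (tension)
  F[2-3] = +1276.6955 N (tension)
  F[2-4] = +2325.6962 N (tension)
  F[3-4] = -4337.1609 N (compression)
  Rx@0 = -5349.4100 N
  Ry@0 = -33.5582 N
  Ry@4 = +3660.8882 N

-4337.161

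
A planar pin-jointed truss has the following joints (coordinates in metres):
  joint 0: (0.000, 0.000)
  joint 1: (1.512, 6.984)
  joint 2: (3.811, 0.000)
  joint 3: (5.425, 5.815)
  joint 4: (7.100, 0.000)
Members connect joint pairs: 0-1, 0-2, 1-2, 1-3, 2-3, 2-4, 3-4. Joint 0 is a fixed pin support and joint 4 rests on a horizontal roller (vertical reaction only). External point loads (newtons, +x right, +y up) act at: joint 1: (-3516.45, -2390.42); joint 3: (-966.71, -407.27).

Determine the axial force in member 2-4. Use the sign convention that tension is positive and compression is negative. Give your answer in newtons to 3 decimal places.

-988.149

N=5 nodes, M=7 members, R=3 reactions → 2N=10, M+R=10
member 0 (0-1): L=7.1458, (cx,cy)=(0.2116,0.9774)
member 1 (0-2): L=3.8110, (cx,cy)=(1.0000,0.0000)
member 2 (1-2): L=7.3527, (cx,cy)=(0.3127,-0.9499)
member 3 (1-3): L=4.0839, (cx,cy)=(0.9582,-0.2862)
member 4 (2-3): L=6.0348, (cx,cy)=(0.2674,0.9636)
member 5 (2-4): L=3.2890, (cx,cy)=(1.0000,0.0000)
member 6 (3-4): L=6.0514, (cx,cy)=(0.2768,-0.9609)
solve A·x = −loads:
  F[0-1] = -6372.4765 N (compression)
  F[0-2] = -3134.7889 N (compression)
  F[1-2] = +3724.7547 N (tension)
  F[1-3] = +1047.2599 N (tension)
  F[2-3] = -3671.7478 N (compression)
  F[2-4] = -988.1492 N (compression)
  F[3-4] = +3569.9818 N (tension)
  Rx@0 = +4483.1600 N
  Ry@0 = +6228.1901 N
  Ry@4 = -3430.5001 N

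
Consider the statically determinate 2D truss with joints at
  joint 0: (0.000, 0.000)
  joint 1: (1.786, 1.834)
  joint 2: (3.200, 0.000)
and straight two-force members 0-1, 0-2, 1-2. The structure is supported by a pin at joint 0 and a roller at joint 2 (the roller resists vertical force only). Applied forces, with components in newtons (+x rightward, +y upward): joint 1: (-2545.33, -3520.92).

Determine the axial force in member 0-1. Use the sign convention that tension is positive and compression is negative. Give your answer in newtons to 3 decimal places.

N=3 nodes, M=3 members, R=3 reactions → 2N=6, M+R=6
member 0 (0-1): L=2.5600, (cx,cy)=(0.6977,0.7164)
member 1 (0-2): L=3.2000, (cx,cy)=(1.0000,0.0000)
member 2 (1-2): L=2.3158, (cx,cy)=(0.6106,-0.7919)
solve A·x = −loads:
  F[0-1] = -4207.8663 N (compression)
  F[0-2] = +390.3698 N (tension)
  F[1-2] = -639.3354 N (compression)
  Rx@0 = +2545.3300 N
  Ry@0 = +3014.5988 N
  Ry@2 = +506.3212 N

-4207.866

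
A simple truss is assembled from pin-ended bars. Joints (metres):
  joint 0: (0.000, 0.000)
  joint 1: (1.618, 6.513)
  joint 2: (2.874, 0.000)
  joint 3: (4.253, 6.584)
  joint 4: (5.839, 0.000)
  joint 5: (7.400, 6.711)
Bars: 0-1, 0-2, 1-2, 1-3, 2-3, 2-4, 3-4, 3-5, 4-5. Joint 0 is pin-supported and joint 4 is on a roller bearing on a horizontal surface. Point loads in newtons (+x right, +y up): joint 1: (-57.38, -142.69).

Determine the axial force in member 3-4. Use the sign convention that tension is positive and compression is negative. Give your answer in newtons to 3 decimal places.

N=6 nodes, M=9 members, R=3 reactions → 2N=12, M+R=12
member 0 (0-1): L=6.7110, (cx,cy)=(0.2411,0.9705)
member 1 (0-2): L=2.8740, (cx,cy)=(1.0000,0.0000)
member 2 (1-2): L=6.6330, (cx,cy)=(0.1894,-0.9819)
member 3 (1-3): L=2.6360, (cx,cy)=(0.9996,0.0269)
member 4 (2-3): L=6.7269, (cx,cy)=(0.2050,0.9788)
member 5 (2-4): L=2.9650, (cx,cy)=(1.0000,0.0000)
member 6 (3-4): L=6.7723, (cx,cy)=(0.2342,-0.9722)
member 7 (3-5): L=3.1496, (cx,cy)=(0.9992,0.0403)
member 8 (4-5): L=6.8902, (cx,cy)=(0.2266,0.9740)
solve A·x = −loads:
  F[0-1] = -172.2345 N (compression)
  F[0-2] = -15.8546 N (compression)
  F[1-2] = +25.2185 N (tension)
  F[1-3] = +11.0834 N (tension)
  F[2-3] = -25.2995 N (compression)
  F[2-4] = -5.8930 N (compression)
  F[3-4] = +25.1635 N (tension)
  F[3-5] = -0.0000 N (compression)
  F[4-5] = -0.0000 N (compression)
  Rx@0 = +57.3800 N
  Ry@0 = +167.1537 N
  Ry@4 = -24.4637 N

25.163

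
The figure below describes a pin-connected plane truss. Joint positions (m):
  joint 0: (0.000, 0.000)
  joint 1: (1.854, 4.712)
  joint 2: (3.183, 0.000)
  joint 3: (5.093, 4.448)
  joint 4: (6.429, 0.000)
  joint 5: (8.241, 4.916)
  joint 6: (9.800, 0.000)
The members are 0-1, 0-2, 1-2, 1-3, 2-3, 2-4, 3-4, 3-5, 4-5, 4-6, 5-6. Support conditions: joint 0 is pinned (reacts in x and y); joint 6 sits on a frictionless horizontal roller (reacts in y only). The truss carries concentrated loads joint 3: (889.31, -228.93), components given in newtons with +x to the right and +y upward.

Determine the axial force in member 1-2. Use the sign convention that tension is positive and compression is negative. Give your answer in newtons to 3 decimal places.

-322.335

N=7 nodes, M=11 members, R=3 reactions → 2N=14, M+R=14
member 0 (0-1): L=5.0636, (cx,cy)=(0.3661,0.9306)
member 1 (0-2): L=3.1830, (cx,cy)=(1.0000,0.0000)
member 2 (1-2): L=4.8958, (cx,cy)=(0.2715,-0.9625)
member 3 (1-3): L=3.2497, (cx,cy)=(0.9967,-0.0812)
member 4 (2-3): L=4.8407, (cx,cy)=(0.3946,0.9189)
member 5 (2-4): L=3.2460, (cx,cy)=(1.0000,0.0000)
member 6 (3-4): L=4.6443, (cx,cy)=(0.2877,-0.9577)
member 7 (3-5): L=3.1826, (cx,cy)=(0.9891,0.1470)
member 8 (4-5): L=5.2393, (cx,cy)=(0.3458,0.9383)
member 9 (4-6): L=3.3710, (cx,cy)=(1.0000,0.0000)
member 10 (5-6): L=5.1573, (cx,cy)=(0.3023,-0.9532)
solve A·x = −loads:
  F[0-1] = +315.5966 N (tension)
  F[0-2] = +773.7571 N (tension)
  F[1-2] = -322.3348 N (compression)
  F[1-3] = +203.7258 N (tension)
  F[2-3] = +337.6239 N (tension)
  F[2-4] = +553.0422 N (tension)
  F[3-4] = -604.5293 N (compression)
  F[3-5] = -383.3078 N (compression)
  F[4-5] = +617.0545 N (tension)
  F[4-6] = +165.7346 N (tension)
  F[5-6] = -548.2614 N (compression)
  Rx@0 = -889.3100 N
  Ry@0 = -293.6814 N
  Ry@6 = +522.6114 N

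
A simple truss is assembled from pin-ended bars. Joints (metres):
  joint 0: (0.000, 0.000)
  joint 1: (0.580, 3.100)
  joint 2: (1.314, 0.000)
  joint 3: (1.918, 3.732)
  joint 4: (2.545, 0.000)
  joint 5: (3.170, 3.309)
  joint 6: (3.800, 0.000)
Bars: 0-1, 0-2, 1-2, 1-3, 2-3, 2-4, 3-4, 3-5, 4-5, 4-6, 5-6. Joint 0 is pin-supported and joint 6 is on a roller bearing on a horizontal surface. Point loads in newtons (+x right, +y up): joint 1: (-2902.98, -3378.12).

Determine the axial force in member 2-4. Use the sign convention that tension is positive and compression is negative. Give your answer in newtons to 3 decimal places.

-934.249

N=7 nodes, M=11 members, R=3 reactions → 2N=14, M+R=14
member 0 (0-1): L=3.1538, (cx,cy)=(0.1839,0.9829)
member 1 (0-2): L=1.3140, (cx,cy)=(1.0000,0.0000)
member 2 (1-2): L=3.1857, (cx,cy)=(0.2304,-0.9731)
member 3 (1-3): L=1.4798, (cx,cy)=(0.9042,0.4271)
member 4 (2-3): L=3.7806, (cx,cy)=(0.1598,0.9872)
member 5 (2-4): L=1.2310, (cx,cy)=(1.0000,0.0000)
member 6 (3-4): L=3.7843, (cx,cy)=(0.1657,-0.9862)
member 7 (3-5): L=1.3215, (cx,cy)=(0.9474,-0.3201)
member 8 (4-5): L=3.3675, (cx,cy)=(0.1856,0.9826)
member 9 (4-6): L=1.2550, (cx,cy)=(1.0000,0.0000)
member 10 (5-6): L=3.3684, (cx,cy)=(0.1870,-0.9824)
solve A·x = −loads:
  F[0-1] = -5321.4967 N (compression)
  F[0-2] = -1924.3268 N (compression)
  F[1-2] = +2552.4512 N (tension)
  F[1-3] = +1477.7977 N (tension)
  F[2-3] = -2516.0967 N (compression)
  F[2-4] = -934.2490 N (compression)
  F[3-4] = +1652.2969 N (tension)
  F[3-5] = +697.1678 N (tension)
  F[4-5] = -1658.2712 N (compression)
  F[4-6] = -352.7187 N (compression)
  F[5-6] = +1885.8909 N (tension)
  Rx@0 = +2902.9800 N
  Ry@0 = +5230.7327 N
  Ry@6 = -1852.6127 N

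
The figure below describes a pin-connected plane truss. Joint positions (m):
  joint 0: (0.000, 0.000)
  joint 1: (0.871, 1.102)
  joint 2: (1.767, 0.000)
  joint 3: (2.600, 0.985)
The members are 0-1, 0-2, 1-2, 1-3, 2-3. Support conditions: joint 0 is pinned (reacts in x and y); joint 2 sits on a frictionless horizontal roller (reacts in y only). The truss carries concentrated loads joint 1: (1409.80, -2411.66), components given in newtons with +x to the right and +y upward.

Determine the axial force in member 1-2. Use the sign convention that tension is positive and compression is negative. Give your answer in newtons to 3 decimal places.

N=4 nodes, M=5 members, R=3 reactions → 2N=8, M+R=8
member 0 (0-1): L=1.4047, (cx,cy)=(0.6201,0.7845)
member 1 (0-2): L=1.7670, (cx,cy)=(1.0000,0.0000)
member 2 (1-2): L=1.4203, (cx,cy)=(0.6309,-0.7759)
member 3 (1-3): L=1.7330, (cx,cy)=(0.9977,-0.0675)
member 4 (2-3): L=1.2900, (cx,cy)=(0.6457,0.7636)
solve A·x = −loads:
  F[0-1] = -438.0425 N (compression)
  F[0-2] = +1681.4226 N (tension)
  F[1-2] = -2665.2964 N (compression)
  F[1-3] = -0.0000 N (compression)
  F[2-3] = +0.0000 N (tension)
  Rx@0 = -1409.8000 N
  Ry@0 = +343.6603 N
  Ry@2 = +2067.9997 N

-2665.296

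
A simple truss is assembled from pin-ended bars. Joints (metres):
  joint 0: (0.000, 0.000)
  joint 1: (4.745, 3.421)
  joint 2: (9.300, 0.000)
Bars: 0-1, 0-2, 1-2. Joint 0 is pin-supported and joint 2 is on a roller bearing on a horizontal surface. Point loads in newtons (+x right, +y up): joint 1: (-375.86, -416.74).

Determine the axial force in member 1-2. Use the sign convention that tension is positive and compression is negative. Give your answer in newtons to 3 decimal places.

-123.835

N=3 nodes, M=3 members, R=3 reactions → 2N=6, M+R=6
member 0 (0-1): L=5.8496, (cx,cy)=(0.8112,0.5848)
member 1 (0-2): L=9.3000, (cx,cy)=(1.0000,0.0000)
member 2 (1-2): L=5.6966, (cx,cy)=(0.7996,-0.6005)
solve A·x = −loads:
  F[0-1] = -585.4304 N (compression)
  F[0-2] = +99.0185 N (tension)
  F[1-2] = -123.8351 N (compression)
  Rx@0 = +375.8600 N
  Ry@0 = +342.3729 N
  Ry@2 = +74.3671 N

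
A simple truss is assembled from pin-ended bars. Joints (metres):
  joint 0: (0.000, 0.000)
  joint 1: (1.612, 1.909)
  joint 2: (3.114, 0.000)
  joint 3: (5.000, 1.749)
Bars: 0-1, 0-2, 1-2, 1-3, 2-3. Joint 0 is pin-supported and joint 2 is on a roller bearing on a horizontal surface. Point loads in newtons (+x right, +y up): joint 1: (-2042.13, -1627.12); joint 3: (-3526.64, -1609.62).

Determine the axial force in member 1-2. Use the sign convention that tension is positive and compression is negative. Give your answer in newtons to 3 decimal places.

1903.511

N=4 nodes, M=5 members, R=3 reactions → 2N=8, M+R=8
member 0 (0-1): L=2.4986, (cx,cy)=(0.6452,0.7640)
member 1 (0-2): L=3.1140, (cx,cy)=(1.0000,0.0000)
member 2 (1-2): L=2.4291, (cx,cy)=(0.6183,-0.7859)
member 3 (1-3): L=3.3918, (cx,cy)=(0.9989,-0.0472)
member 4 (2-3): L=2.5722, (cx,cy)=(0.7332,0.6800)
solve A·x = −loads:
  F[0-1] = -3982.2818 N (compression)
  F[0-2] = -2999.5195 N (compression)
  F[1-2] = +1903.5113 N (tension)
  F[1-3] = -1706.0535 N (compression)
  F[2-3] = -2485.5364 N (compression)
  Rx@0 = +5568.7700 N
  Ry@0 = +3042.6174 N
  Ry@2 = +194.1226 N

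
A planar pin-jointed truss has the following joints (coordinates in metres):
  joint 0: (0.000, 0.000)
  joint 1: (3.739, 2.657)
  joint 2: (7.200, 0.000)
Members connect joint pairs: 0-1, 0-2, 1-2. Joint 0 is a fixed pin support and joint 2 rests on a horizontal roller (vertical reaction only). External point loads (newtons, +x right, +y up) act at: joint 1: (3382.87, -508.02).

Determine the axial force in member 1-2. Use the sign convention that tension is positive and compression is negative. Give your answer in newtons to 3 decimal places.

N=3 nodes, M=3 members, R=3 reactions → 2N=6, M+R=6
member 0 (0-1): L=4.5869, (cx,cy)=(0.8151,0.5793)
member 1 (0-2): L=7.2000, (cx,cy)=(1.0000,0.0000)
member 2 (1-2): L=4.3633, (cx,cy)=(0.7932,-0.6089)
solve A·x = −loads:
  F[0-1] = +1733.5503 N (tension)
  F[0-2] = +1969.7748 N (tension)
  F[1-2] = -2483.2908 N (compression)
  Rx@0 = -3382.8700 N
  Ry@0 = -1004.1706 N
  Ry@2 = +1512.1906 N

-2483.291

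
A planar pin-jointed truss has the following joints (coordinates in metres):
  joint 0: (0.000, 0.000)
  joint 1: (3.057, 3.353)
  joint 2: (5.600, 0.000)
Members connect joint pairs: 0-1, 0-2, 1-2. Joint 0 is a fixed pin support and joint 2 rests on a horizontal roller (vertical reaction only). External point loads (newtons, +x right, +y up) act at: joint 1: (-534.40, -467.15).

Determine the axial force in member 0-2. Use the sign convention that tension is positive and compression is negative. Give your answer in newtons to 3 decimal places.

N=3 nodes, M=3 members, R=3 reactions → 2N=6, M+R=6
member 0 (0-1): L=4.5374, (cx,cy)=(0.6737,0.7390)
member 1 (0-2): L=5.6000, (cx,cy)=(1.0000,0.0000)
member 2 (1-2): L=4.2083, (cx,cy)=(0.6043,-0.7968)
solve A·x = −loads:
  F[0-1] = -720.0654 N (compression)
  F[0-2] = -49.2659 N (compression)
  F[1-2] = +81.5272 N (tension)
  Rx@0 = +534.4000 N
  Ry@0 = +532.1082 N
  Ry@2 = -64.9582 N

-49.266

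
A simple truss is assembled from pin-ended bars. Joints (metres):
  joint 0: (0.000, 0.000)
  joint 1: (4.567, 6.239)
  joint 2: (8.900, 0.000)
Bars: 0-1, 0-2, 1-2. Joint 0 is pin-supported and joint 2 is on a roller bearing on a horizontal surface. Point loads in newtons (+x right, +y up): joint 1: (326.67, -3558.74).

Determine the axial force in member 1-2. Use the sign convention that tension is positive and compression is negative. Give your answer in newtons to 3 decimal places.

N=3 nodes, M=3 members, R=3 reactions → 2N=6, M+R=6
member 0 (0-1): L=7.7319, (cx,cy)=(0.5907,0.8069)
member 1 (0-2): L=8.9000, (cx,cy)=(1.0000,0.0000)
member 2 (1-2): L=7.5961, (cx,cy)=(0.5704,-0.8213)
solve A·x = −loads:
  F[0-1] = -1863.3785 N (compression)
  F[0-2] = +1427.3084 N (tension)
  F[1-2] = -2502.1715 N (compression)
  Rx@0 = -326.6700 N
  Ry@0 = +1503.5872 N
  Ry@2 = +2055.1528 N

-2502.171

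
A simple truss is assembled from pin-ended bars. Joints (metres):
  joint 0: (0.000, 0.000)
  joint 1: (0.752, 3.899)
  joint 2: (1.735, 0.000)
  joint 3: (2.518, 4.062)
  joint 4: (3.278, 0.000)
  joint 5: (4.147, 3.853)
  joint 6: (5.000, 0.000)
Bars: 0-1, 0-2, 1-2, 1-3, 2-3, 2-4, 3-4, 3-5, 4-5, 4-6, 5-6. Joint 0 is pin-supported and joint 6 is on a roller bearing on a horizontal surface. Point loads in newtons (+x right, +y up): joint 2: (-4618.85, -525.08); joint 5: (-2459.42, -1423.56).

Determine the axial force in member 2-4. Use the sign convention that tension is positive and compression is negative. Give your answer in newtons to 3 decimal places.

N=7 nodes, M=11 members, R=3 reactions → 2N=14, M+R=14
member 0 (0-1): L=3.9709, (cx,cy)=(0.1894,0.9819)
member 1 (0-2): L=1.7350, (cx,cy)=(1.0000,0.0000)
member 2 (1-2): L=4.0210, (cx,cy)=(0.2445,-0.9697)
member 3 (1-3): L=1.7735, (cx,cy)=(0.9958,0.0919)
member 4 (2-3): L=4.1368, (cx,cy)=(0.1893,0.9819)
member 5 (2-4): L=1.5430, (cx,cy)=(1.0000,0.0000)
member 6 (3-4): L=4.1325, (cx,cy)=(0.1839,-0.9829)
member 7 (3-5): L=1.6424, (cx,cy)=(0.9919,-0.1273)
member 8 (4-5): L=3.9498, (cx,cy)=(0.2200,0.9755)
member 9 (4-6): L=1.7220, (cx,cy)=(1.0000,0.0000)
member 10 (5-6): L=3.9463, (cx,cy)=(0.2162,-0.9764)
solve A·x = −loads:
  F[0-1] = -2526.6888 N (compression)
  F[0-2] = -6599.7662 N (compression)
  F[1-2] = +2455.9027 N (tension)
  F[1-3] = -1083.4748 N (compression)
  F[2-3] = -1890.4783 N (compression)
  F[2-4] = -1022.7056 N (compression)
  F[3-4] = +2230.9064 N (tension)
  F[3-5] = -1862.1368 N (compression)
  F[4-5] = -2247.9355 N (compression)
  F[4-6] = -117.8494 N (compression)
  F[5-6] = +545.2147 N (tension)
  Rx@0 = +7078.2700 N
  Ry@0 = +2480.9656 N
  Ry@6 = -532.3256 N

-1022.706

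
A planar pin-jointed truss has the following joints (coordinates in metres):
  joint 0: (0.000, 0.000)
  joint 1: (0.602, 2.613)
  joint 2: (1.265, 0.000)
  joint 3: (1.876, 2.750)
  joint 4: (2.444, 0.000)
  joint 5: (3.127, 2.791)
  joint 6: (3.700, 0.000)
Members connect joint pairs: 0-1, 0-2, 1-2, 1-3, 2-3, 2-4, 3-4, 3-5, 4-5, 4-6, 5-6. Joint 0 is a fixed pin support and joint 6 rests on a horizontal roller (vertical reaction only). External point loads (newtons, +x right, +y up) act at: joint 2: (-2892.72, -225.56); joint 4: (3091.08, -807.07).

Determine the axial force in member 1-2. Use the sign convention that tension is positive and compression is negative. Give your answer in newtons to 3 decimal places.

413.711

N=7 nodes, M=11 members, R=3 reactions → 2N=14, M+R=14
member 0 (0-1): L=2.6814, (cx,cy)=(0.2245,0.9745)
member 1 (0-2): L=1.2650, (cx,cy)=(1.0000,0.0000)
member 2 (1-2): L=2.6958, (cx,cy)=(0.2459,-0.9693)
member 3 (1-3): L=1.2813, (cx,cy)=(0.9943,0.1069)
member 4 (2-3): L=2.8171, (cx,cy)=(0.2169,0.9762)
member 5 (2-4): L=1.1790, (cx,cy)=(1.0000,0.0000)
member 6 (3-4): L=2.8080, (cx,cy)=(0.2023,-0.9793)
member 7 (3-5): L=1.2517, (cx,cy)=(0.9995,0.0328)
member 8 (4-5): L=2.8734, (cx,cy)=(0.2377,0.9713)
member 9 (4-6): L=1.2560, (cx,cy)=(1.0000,0.0000)
member 10 (5-6): L=2.8492, (cx,cy)=(0.2011,-0.9796)
solve A·x = −loads:
  F[0-1] = -433.4758 N (compression)
  F[0-2] = +295.6777 N (tension)
  F[1-2] = +413.7108 N (tension)
  F[1-3] = -200.2126 N (compression)
  F[2-3] = -179.7221 N (compression)
  F[2-4] = +3329.1254 N (tension)
  F[3-4] = +191.7412 N (tension)
  F[3-5] = -276.9786 N (compression)
  F[4-5] = +637.5661 N (tension)
  F[4-6] = +125.2798 N (tension)
  F[5-6] = -622.9470 N (compression)
  Rx@0 = -198.3600 N
  Ry@0 = +422.4104 N
  Ry@6 = +610.2196 N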